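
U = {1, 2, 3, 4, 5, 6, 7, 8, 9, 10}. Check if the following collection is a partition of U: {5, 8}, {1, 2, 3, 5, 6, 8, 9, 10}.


A partition requires: (1) non-empty parts, (2) pairwise disjoint, (3) union = U
Parts: {5, 8}, {1, 2, 3, 5, 6, 8, 9, 10}
Union of parts: {1, 2, 3, 5, 6, 8, 9, 10}
U = {1, 2, 3, 4, 5, 6, 7, 8, 9, 10}
All non-empty? True
Pairwise disjoint? False
Covers U? False

No, not a valid partition


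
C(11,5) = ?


C(n,k) = n! / (k!(n-k)!)
C(11,5) = 11! / (5!6!)
= 462

C(11,5) = 462


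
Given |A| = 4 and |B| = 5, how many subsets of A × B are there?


A relation from A to B is any subset of A × B.
|A × B| = 4 × 5 = 20
# relations = 2^|A × B| = 2^20 = 1048576

Number of relations = 1048576


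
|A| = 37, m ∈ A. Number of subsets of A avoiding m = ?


Subsets of A avoiding m are subsets of A \ {m}, which has 36 elements.
Count = 2^(n-1) = 2^36
= 68719476736

Number of subsets avoiding m = 68719476736


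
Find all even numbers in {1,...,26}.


Checking each candidate:
Condition: even numbers in {1,...,26}
Result = {2, 4, 6, 8, 10, 12, 14, 16, 18, 20, 22, 24, 26}

{2, 4, 6, 8, 10, 12, 14, 16, 18, 20, 22, 24, 26}


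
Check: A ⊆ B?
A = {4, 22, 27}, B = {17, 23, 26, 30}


A ⊆ B means every element of A is in B.
Elements in A not in B: {4, 22, 27}
So A ⊄ B.

No, A ⊄ B


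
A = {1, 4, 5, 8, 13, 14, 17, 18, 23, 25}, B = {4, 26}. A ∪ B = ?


A ∪ B = all elements in A or B (or both)
A = {1, 4, 5, 8, 13, 14, 17, 18, 23, 25}
B = {4, 26}
A ∪ B = {1, 4, 5, 8, 13, 14, 17, 18, 23, 25, 26}

A ∪ B = {1, 4, 5, 8, 13, 14, 17, 18, 23, 25, 26}


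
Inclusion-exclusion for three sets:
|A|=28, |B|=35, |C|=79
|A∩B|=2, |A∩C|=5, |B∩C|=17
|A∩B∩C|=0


|A∪B∪C| = |A|+|B|+|C| - |A∩B|-|A∩C|-|B∩C| + |A∩B∩C|
= 28+35+79 - 2-5-17 + 0
= 142 - 24 + 0
= 118

|A ∪ B ∪ C| = 118


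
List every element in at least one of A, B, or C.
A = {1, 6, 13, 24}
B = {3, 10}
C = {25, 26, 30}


A ∪ B = {1, 3, 6, 10, 13, 24}
(A ∪ B) ∪ C = {1, 3, 6, 10, 13, 24, 25, 26, 30}

A ∪ B ∪ C = {1, 3, 6, 10, 13, 24, 25, 26, 30}


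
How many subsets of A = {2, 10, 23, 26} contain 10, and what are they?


A subset of A contains 10 iff the remaining 3 elements form any subset of A \ {10}.
Count: 2^(n-1) = 2^3 = 8
Subsets containing 10: {10}, {2, 10}, {10, 23}, {10, 26}, {2, 10, 23}, {2, 10, 26}, {10, 23, 26}, {2, 10, 23, 26}

Subsets containing 10 (8 total): {10}, {2, 10}, {10, 23}, {10, 26}, {2, 10, 23}, {2, 10, 26}, {10, 23, 26}, {2, 10, 23, 26}


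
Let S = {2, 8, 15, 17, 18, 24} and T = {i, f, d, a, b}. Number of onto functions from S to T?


n = |S| = 6, k = |T| = 5. Surjections via inclusion-exclusion:
S(n,k) = Σ(-1)^i × C(k,i) × (k-i)^n, i=0 to k
i=0: (-1)^0×C(5,0)×5^6 = 15625
i=1: (-1)^1×C(5,1)×4^6 = -20480
i=2: (-1)^2×C(5,2)×3^6 = 7290
i=3: (-1)^3×C(5,3)×2^6 = -640
i=4: (-1)^4×C(5,4)×1^6 = 5
i=5: (-1)^5×C(5,5)×0^6 = 0
Total = 1800

Number of surjections = 1800


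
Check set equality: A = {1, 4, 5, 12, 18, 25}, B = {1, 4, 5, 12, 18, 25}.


Two sets are equal iff they have exactly the same elements.
A = {1, 4, 5, 12, 18, 25}
B = {1, 4, 5, 12, 18, 25}
Same elements → A = B

Yes, A = B


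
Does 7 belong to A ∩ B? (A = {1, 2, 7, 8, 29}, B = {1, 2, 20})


A = {1, 2, 7, 8, 29}, B = {1, 2, 20}
A ∩ B = elements in both A and B
A ∩ B = {1, 2}
Checking if 7 ∈ A ∩ B
7 is not in A ∩ B → False

7 ∉ A ∩ B


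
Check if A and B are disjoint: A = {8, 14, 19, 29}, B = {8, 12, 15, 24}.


Disjoint means A ∩ B = ∅.
A ∩ B = {8}
A ∩ B ≠ ∅, so A and B are NOT disjoint.

No, A and B are not disjoint (A ∩ B = {8})


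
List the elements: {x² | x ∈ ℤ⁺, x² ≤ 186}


Checking each candidate:
Condition: positive perfect squares ≤ 186
Result = {1, 4, 9, 16, 25, 36, 49, 64, 81, 100, 121, 144, 169}

{1, 4, 9, 16, 25, 36, 49, 64, 81, 100, 121, 144, 169}


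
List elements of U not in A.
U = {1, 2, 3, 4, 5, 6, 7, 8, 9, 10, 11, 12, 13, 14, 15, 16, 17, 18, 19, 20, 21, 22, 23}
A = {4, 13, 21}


Aᶜ = U \ A = elements in U but not in A
U = {1, 2, 3, 4, 5, 6, 7, 8, 9, 10, 11, 12, 13, 14, 15, 16, 17, 18, 19, 20, 21, 22, 23}
A = {4, 13, 21}
Aᶜ = {1, 2, 3, 5, 6, 7, 8, 9, 10, 11, 12, 14, 15, 16, 17, 18, 19, 20, 22, 23}

Aᶜ = {1, 2, 3, 5, 6, 7, 8, 9, 10, 11, 12, 14, 15, 16, 17, 18, 19, 20, 22, 23}


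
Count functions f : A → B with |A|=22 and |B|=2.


Each of |A| = 22 inputs maps to any of |B| = 2 outputs.
# functions = |B|^|A| = 2^22
= 4194304

Number of functions = 4194304


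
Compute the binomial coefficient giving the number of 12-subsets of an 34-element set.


C(n,k) = n! / (k!(n-k)!)
C(34,12) = 34! / (12!22!)
= 548354040

C(34,12) = 548354040


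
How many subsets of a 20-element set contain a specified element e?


Subsets of A containing e correspond to subsets of A \ {e}, which has 19 elements.
Count = 2^(n-1) = 2^19
= 524288

Number of subsets containing e = 524288


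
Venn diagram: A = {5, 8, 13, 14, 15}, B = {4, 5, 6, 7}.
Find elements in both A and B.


A = {5, 8, 13, 14, 15}
B = {4, 5, 6, 7}
Region: in both A and B
Elements: {5}

Elements in both A and B: {5}


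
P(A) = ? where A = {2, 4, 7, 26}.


|A| = 4, so |P(A)| = 2^4 = 16
Enumerate subsets by cardinality (0 to 4):
∅, {2}, {4}, {7}, {26}, {2, 4}, {2, 7}, {2, 26}, {4, 7}, {4, 26}, {7, 26}, {2, 4, 7}, {2, 4, 26}, {2, 7, 26}, {4, 7, 26}, {2, 4, 7, 26}

P(A) has 16 subsets: ∅, {2}, {4}, {7}, {26}, {2, 4}, {2, 7}, {2, 26}, {4, 7}, {4, 26}, {7, 26}, {2, 4, 7}, {2, 4, 26}, {2, 7, 26}, {4, 7, 26}, {2, 4, 7, 26}


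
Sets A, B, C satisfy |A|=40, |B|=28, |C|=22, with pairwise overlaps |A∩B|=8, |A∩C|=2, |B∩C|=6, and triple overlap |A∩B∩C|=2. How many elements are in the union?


|A∪B∪C| = |A|+|B|+|C| - |A∩B|-|A∩C|-|B∩C| + |A∩B∩C|
= 40+28+22 - 8-2-6 + 2
= 90 - 16 + 2
= 76

|A ∪ B ∪ C| = 76


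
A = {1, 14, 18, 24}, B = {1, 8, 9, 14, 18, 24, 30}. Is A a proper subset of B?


A ⊂ B requires: A ⊆ B AND A ≠ B.
A ⊆ B? Yes
A = B? No
A ⊂ B: Yes (A is a proper subset of B)

Yes, A ⊂ B


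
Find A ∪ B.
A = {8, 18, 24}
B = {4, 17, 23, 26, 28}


A ∪ B = all elements in A or B (or both)
A = {8, 18, 24}
B = {4, 17, 23, 26, 28}
A ∪ B = {4, 8, 17, 18, 23, 24, 26, 28}

A ∪ B = {4, 8, 17, 18, 23, 24, 26, 28}


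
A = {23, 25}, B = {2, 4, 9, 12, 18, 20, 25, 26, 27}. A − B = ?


A \ B = elements in A but not in B
A = {23, 25}
B = {2, 4, 9, 12, 18, 20, 25, 26, 27}
Remove from A any elements in B
A \ B = {23}

A \ B = {23}


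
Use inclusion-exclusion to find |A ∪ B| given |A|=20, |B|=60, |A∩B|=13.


|A ∪ B| = |A| + |B| - |A ∩ B|
= 20 + 60 - 13
= 67

|A ∪ B| = 67


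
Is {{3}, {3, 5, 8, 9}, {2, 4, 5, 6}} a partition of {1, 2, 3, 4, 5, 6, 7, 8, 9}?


A partition requires: (1) non-empty parts, (2) pairwise disjoint, (3) union = U
Parts: {3}, {3, 5, 8, 9}, {2, 4, 5, 6}
Union of parts: {2, 3, 4, 5, 6, 8, 9}
U = {1, 2, 3, 4, 5, 6, 7, 8, 9}
All non-empty? True
Pairwise disjoint? False
Covers U? False

No, not a valid partition


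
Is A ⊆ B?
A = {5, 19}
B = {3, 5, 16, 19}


A ⊆ B means every element of A is in B.
All elements of A are in B.
So A ⊆ B.

Yes, A ⊆ B


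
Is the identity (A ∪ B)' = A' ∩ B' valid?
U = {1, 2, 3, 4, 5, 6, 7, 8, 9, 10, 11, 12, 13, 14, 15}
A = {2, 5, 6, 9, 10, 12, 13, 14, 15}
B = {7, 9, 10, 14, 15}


LHS: A ∪ B = {2, 5, 6, 7, 9, 10, 12, 13, 14, 15}
(A ∪ B)' = U \ (A ∪ B) = {1, 3, 4, 8, 11}
A' = {1, 3, 4, 7, 8, 11}, B' = {1, 2, 3, 4, 5, 6, 8, 11, 12, 13}
Claimed RHS: A' ∩ B' = {1, 3, 4, 8, 11}
Identity is VALID: LHS = RHS = {1, 3, 4, 8, 11} ✓

Identity is valid. (A ∪ B)' = A' ∩ B' = {1, 3, 4, 8, 11}


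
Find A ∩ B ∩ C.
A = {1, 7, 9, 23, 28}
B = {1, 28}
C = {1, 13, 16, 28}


A ∩ B = {1, 28}
(A ∩ B) ∩ C = {1, 28}

A ∩ B ∩ C = {1, 28}


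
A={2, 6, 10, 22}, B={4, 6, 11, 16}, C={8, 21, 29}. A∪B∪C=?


A ∪ B = {2, 4, 6, 10, 11, 16, 22}
(A ∪ B) ∪ C = {2, 4, 6, 8, 10, 11, 16, 21, 22, 29}

A ∪ B ∪ C = {2, 4, 6, 8, 10, 11, 16, 21, 22, 29}


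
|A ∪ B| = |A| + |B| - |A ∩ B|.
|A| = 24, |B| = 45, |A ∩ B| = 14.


|A ∪ B| = |A| + |B| - |A ∩ B|
= 24 + 45 - 14
= 55

|A ∪ B| = 55


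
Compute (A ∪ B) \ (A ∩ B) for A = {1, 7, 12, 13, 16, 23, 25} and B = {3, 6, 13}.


A △ B = (A \ B) ∪ (B \ A) = elements in exactly one of A or B
A \ B = {1, 7, 12, 16, 23, 25}
B \ A = {3, 6}
A △ B = {1, 3, 6, 7, 12, 16, 23, 25}

A △ B = {1, 3, 6, 7, 12, 16, 23, 25}


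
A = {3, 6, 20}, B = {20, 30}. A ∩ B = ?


A ∩ B = elements in both A and B
A = {3, 6, 20}
B = {20, 30}
A ∩ B = {20}

A ∩ B = {20}


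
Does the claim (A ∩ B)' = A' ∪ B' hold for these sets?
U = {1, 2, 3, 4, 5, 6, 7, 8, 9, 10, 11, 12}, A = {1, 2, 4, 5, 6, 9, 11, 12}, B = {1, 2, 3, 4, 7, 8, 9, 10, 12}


LHS: A ∩ B = {1, 2, 4, 9, 12}
(A ∩ B)' = U \ (A ∩ B) = {3, 5, 6, 7, 8, 10, 11}
A' = {3, 7, 8, 10}, B' = {5, 6, 11}
Claimed RHS: A' ∪ B' = {3, 5, 6, 7, 8, 10, 11}
Identity is VALID: LHS = RHS = {3, 5, 6, 7, 8, 10, 11} ✓

Identity is valid. (A ∩ B)' = A' ∪ B' = {3, 5, 6, 7, 8, 10, 11}


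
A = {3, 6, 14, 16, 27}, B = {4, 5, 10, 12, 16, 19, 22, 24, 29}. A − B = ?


A \ B = elements in A but not in B
A = {3, 6, 14, 16, 27}
B = {4, 5, 10, 12, 16, 19, 22, 24, 29}
Remove from A any elements in B
A \ B = {3, 6, 14, 27}

A \ B = {3, 6, 14, 27}


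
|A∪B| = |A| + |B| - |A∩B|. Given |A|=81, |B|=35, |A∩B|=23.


|A ∪ B| = |A| + |B| - |A ∩ B|
= 81 + 35 - 23
= 93

|A ∪ B| = 93


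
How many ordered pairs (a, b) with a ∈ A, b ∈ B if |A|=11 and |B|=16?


|A × B| = |A| × |B|
= 11 × 16
= 176

|A × B| = 176


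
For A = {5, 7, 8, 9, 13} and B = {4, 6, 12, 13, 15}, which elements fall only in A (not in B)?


A = {5, 7, 8, 9, 13}
B = {4, 6, 12, 13, 15}
Region: only in A (not in B)
Elements: {5, 7, 8, 9}

Elements only in A (not in B): {5, 7, 8, 9}


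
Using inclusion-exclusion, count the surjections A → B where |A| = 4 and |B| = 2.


n = |A| = 4, k = |B| = 2. Surjections via inclusion-exclusion:
S(n,k) = Σ(-1)^i × C(k,i) × (k-i)^n, i=0 to k
i=0: (-1)^0×C(2,0)×2^4 = 16
i=1: (-1)^1×C(2,1)×1^4 = -2
i=2: (-1)^2×C(2,2)×0^4 = 0
Total = 14

Number of surjections = 14


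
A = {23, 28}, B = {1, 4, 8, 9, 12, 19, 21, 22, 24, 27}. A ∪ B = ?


A ∪ B = all elements in A or B (or both)
A = {23, 28}
B = {1, 4, 8, 9, 12, 19, 21, 22, 24, 27}
A ∪ B = {1, 4, 8, 9, 12, 19, 21, 22, 23, 24, 27, 28}

A ∪ B = {1, 4, 8, 9, 12, 19, 21, 22, 23, 24, 27, 28}


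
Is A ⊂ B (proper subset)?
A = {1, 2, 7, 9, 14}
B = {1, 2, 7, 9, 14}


A ⊂ B requires: A ⊆ B AND A ≠ B.
A ⊆ B? Yes
A = B? Yes
A = B, so A is not a PROPER subset.

No, A is not a proper subset of B


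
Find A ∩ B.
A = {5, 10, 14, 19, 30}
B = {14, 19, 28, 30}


A ∩ B = elements in both A and B
A = {5, 10, 14, 19, 30}
B = {14, 19, 28, 30}
A ∩ B = {14, 19, 30}

A ∩ B = {14, 19, 30}


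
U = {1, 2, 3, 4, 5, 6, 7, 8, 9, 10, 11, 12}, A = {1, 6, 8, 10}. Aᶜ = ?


Aᶜ = U \ A = elements in U but not in A
U = {1, 2, 3, 4, 5, 6, 7, 8, 9, 10, 11, 12}
A = {1, 6, 8, 10}
Aᶜ = {2, 3, 4, 5, 7, 9, 11, 12}

Aᶜ = {2, 3, 4, 5, 7, 9, 11, 12}


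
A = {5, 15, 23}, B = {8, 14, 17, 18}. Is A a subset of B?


A ⊆ B means every element of A is in B.
Elements in A not in B: {5, 15, 23}
So A ⊄ B.

No, A ⊄ B


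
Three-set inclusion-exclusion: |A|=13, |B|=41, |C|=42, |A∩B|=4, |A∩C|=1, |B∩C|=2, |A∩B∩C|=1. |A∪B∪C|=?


|A∪B∪C| = |A|+|B|+|C| - |A∩B|-|A∩C|-|B∩C| + |A∩B∩C|
= 13+41+42 - 4-1-2 + 1
= 96 - 7 + 1
= 90

|A ∪ B ∪ C| = 90


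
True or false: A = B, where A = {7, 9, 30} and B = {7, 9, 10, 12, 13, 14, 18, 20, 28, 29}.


Two sets are equal iff they have exactly the same elements.
A = {7, 9, 30}
B = {7, 9, 10, 12, 13, 14, 18, 20, 28, 29}
Differences: {10, 12, 13, 14, 18, 20, 28, 29, 30}
A ≠ B

No, A ≠ B


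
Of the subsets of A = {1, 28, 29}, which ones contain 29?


A subset of A contains 29 iff the remaining 2 elements form any subset of A \ {29}.
Count: 2^(n-1) = 2^2 = 4
Subsets containing 29: {29}, {1, 29}, {28, 29}, {1, 28, 29}

Subsets containing 29 (4 total): {29}, {1, 29}, {28, 29}, {1, 28, 29}


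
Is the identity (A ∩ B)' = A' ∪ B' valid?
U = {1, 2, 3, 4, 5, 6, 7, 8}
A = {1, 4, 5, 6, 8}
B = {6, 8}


LHS: A ∩ B = {6, 8}
(A ∩ B)' = U \ (A ∩ B) = {1, 2, 3, 4, 5, 7}
A' = {2, 3, 7}, B' = {1, 2, 3, 4, 5, 7}
Claimed RHS: A' ∪ B' = {1, 2, 3, 4, 5, 7}
Identity is VALID: LHS = RHS = {1, 2, 3, 4, 5, 7} ✓

Identity is valid. (A ∩ B)' = A' ∪ B' = {1, 2, 3, 4, 5, 7}


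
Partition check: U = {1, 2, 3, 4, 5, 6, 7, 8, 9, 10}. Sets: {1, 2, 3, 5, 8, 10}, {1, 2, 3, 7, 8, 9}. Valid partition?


A partition requires: (1) non-empty parts, (2) pairwise disjoint, (3) union = U
Parts: {1, 2, 3, 5, 8, 10}, {1, 2, 3, 7, 8, 9}
Union of parts: {1, 2, 3, 5, 7, 8, 9, 10}
U = {1, 2, 3, 4, 5, 6, 7, 8, 9, 10}
All non-empty? True
Pairwise disjoint? False
Covers U? False

No, not a valid partition


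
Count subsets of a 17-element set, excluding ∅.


Total subsets = 2^n = 2^17 = 131072
Non-empty subsets exclude the empty set: 2^n - 1
= 131072 - 1
= 131071

Number of non-empty subsets = 131071


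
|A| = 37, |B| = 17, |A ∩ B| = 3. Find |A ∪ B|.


|A ∪ B| = |A| + |B| - |A ∩ B|
= 37 + 17 - 3
= 51

|A ∪ B| = 51


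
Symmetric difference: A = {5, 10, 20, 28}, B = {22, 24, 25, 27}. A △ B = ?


A △ B = (A \ B) ∪ (B \ A) = elements in exactly one of A or B
A \ B = {5, 10, 20, 28}
B \ A = {22, 24, 25, 27}
A △ B = {5, 10, 20, 22, 24, 25, 27, 28}

A △ B = {5, 10, 20, 22, 24, 25, 27, 28}


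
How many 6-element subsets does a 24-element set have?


C(n,k) = n! / (k!(n-k)!)
C(24,6) = 24! / (6!18!)
= 134596

C(24,6) = 134596


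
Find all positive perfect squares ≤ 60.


Checking each candidate:
Condition: positive perfect squares ≤ 60
Result = {1, 4, 9, 16, 25, 36, 49}

{1, 4, 9, 16, 25, 36, 49}


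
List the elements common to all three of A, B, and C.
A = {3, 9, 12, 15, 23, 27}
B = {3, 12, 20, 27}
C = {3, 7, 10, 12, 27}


A ∩ B = {3, 12, 27}
(A ∩ B) ∩ C = {3, 12, 27}

A ∩ B ∩ C = {3, 12, 27}


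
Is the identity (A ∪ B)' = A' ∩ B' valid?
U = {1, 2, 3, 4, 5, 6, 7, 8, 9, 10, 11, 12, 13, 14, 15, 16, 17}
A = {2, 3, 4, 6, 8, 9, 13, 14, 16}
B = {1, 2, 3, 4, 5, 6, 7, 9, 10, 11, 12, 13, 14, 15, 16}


LHS: A ∪ B = {1, 2, 3, 4, 5, 6, 7, 8, 9, 10, 11, 12, 13, 14, 15, 16}
(A ∪ B)' = U \ (A ∪ B) = {17}
A' = {1, 5, 7, 10, 11, 12, 15, 17}, B' = {8, 17}
Claimed RHS: A' ∩ B' = {17}
Identity is VALID: LHS = RHS = {17} ✓

Identity is valid. (A ∪ B)' = A' ∩ B' = {17}


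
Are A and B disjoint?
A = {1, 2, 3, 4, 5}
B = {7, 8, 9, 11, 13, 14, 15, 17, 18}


Disjoint means A ∩ B = ∅.
A ∩ B = ∅
A ∩ B = ∅, so A and B are disjoint.

Yes, A and B are disjoint


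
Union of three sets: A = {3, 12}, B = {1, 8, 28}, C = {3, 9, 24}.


A ∪ B = {1, 3, 8, 12, 28}
(A ∪ B) ∪ C = {1, 3, 8, 9, 12, 24, 28}

A ∪ B ∪ C = {1, 3, 8, 9, 12, 24, 28}


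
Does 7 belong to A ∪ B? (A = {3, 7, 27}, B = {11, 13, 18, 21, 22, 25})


A = {3, 7, 27}, B = {11, 13, 18, 21, 22, 25}
A ∪ B = all elements in A or B
A ∪ B = {3, 7, 11, 13, 18, 21, 22, 25, 27}
Checking if 7 ∈ A ∪ B
7 is in A ∪ B → True

7 ∈ A ∪ B


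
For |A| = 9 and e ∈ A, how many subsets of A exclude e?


Subsets of A avoiding e are subsets of A \ {e}, which has 8 elements.
Count = 2^(n-1) = 2^8
= 256

Number of subsets avoiding e = 256


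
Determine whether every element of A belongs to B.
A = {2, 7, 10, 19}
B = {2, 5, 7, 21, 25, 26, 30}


A ⊆ B means every element of A is in B.
Elements in A not in B: {10, 19}
So A ⊄ B.

No, A ⊄ B


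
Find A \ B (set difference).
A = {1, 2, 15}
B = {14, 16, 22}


A \ B = elements in A but not in B
A = {1, 2, 15}
B = {14, 16, 22}
Remove from A any elements in B
A \ B = {1, 2, 15}

A \ B = {1, 2, 15}


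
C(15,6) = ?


C(n,k) = n! / (k!(n-k)!)
C(15,6) = 15! / (6!9!)
= 5005

C(15,6) = 5005


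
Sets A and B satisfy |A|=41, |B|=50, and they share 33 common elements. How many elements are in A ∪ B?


|A ∪ B| = |A| + |B| - |A ∩ B|
= 41 + 50 - 33
= 58

|A ∪ B| = 58


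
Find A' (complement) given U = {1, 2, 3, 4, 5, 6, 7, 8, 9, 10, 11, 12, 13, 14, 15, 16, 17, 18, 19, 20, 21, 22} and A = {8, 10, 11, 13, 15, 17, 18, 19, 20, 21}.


Aᶜ = U \ A = elements in U but not in A
U = {1, 2, 3, 4, 5, 6, 7, 8, 9, 10, 11, 12, 13, 14, 15, 16, 17, 18, 19, 20, 21, 22}
A = {8, 10, 11, 13, 15, 17, 18, 19, 20, 21}
Aᶜ = {1, 2, 3, 4, 5, 6, 7, 9, 12, 14, 16, 22}

Aᶜ = {1, 2, 3, 4, 5, 6, 7, 9, 12, 14, 16, 22}


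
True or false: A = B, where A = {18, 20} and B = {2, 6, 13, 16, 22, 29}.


Two sets are equal iff they have exactly the same elements.
A = {18, 20}
B = {2, 6, 13, 16, 22, 29}
Differences: {2, 6, 13, 16, 18, 20, 22, 29}
A ≠ B

No, A ≠ B


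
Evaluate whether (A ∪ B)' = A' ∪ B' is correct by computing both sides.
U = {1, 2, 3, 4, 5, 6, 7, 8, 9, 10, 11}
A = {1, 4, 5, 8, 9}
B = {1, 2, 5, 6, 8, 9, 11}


LHS: A ∪ B = {1, 2, 4, 5, 6, 8, 9, 11}
(A ∪ B)' = U \ (A ∪ B) = {3, 7, 10}
A' = {2, 3, 6, 7, 10, 11}, B' = {3, 4, 7, 10}
Claimed RHS: A' ∪ B' = {2, 3, 4, 6, 7, 10, 11}
Identity is INVALID: LHS = {3, 7, 10} but the RHS claimed here equals {2, 3, 4, 6, 7, 10, 11}. The correct form is (A ∪ B)' = A' ∩ B'.

Identity is invalid: (A ∪ B)' = {3, 7, 10} but A' ∪ B' = {2, 3, 4, 6, 7, 10, 11}. The correct De Morgan law is (A ∪ B)' = A' ∩ B'.


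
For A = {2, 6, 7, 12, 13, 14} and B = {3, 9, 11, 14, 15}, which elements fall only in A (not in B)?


A = {2, 6, 7, 12, 13, 14}
B = {3, 9, 11, 14, 15}
Region: only in A (not in B)
Elements: {2, 6, 7, 12, 13}

Elements only in A (not in B): {2, 6, 7, 12, 13}


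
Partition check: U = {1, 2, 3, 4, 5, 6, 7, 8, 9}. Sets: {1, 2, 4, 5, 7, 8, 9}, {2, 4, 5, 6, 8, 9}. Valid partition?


A partition requires: (1) non-empty parts, (2) pairwise disjoint, (3) union = U
Parts: {1, 2, 4, 5, 7, 8, 9}, {2, 4, 5, 6, 8, 9}
Union of parts: {1, 2, 4, 5, 6, 7, 8, 9}
U = {1, 2, 3, 4, 5, 6, 7, 8, 9}
All non-empty? True
Pairwise disjoint? False
Covers U? False

No, not a valid partition


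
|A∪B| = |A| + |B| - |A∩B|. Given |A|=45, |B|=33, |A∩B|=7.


|A ∪ B| = |A| + |B| - |A ∩ B|
= 45 + 33 - 7
= 71

|A ∪ B| = 71


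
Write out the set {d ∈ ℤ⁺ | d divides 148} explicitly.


Checking each candidate:
Condition: positive divisors of 148
Result = {1, 2, 4, 37, 74, 148}

{1, 2, 4, 37, 74, 148}


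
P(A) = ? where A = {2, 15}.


|A| = 2, so |P(A)| = 2^2 = 4
Enumerate subsets by cardinality (0 to 2):
∅, {2}, {15}, {2, 15}

P(A) has 4 subsets: ∅, {2}, {15}, {2, 15}


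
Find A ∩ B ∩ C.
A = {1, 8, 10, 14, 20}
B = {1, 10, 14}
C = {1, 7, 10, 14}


A ∩ B = {1, 10, 14}
(A ∩ B) ∩ C = {1, 10, 14}

A ∩ B ∩ C = {1, 10, 14}


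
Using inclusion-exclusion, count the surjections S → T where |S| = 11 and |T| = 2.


n = |S| = 11, k = |T| = 2. Surjections via inclusion-exclusion:
S(n,k) = Σ(-1)^i × C(k,i) × (k-i)^n, i=0 to k
i=0: (-1)^0×C(2,0)×2^11 = 2048
i=1: (-1)^1×C(2,1)×1^11 = -2
i=2: (-1)^2×C(2,2)×0^11 = 0
Total = 2046

Number of surjections = 2046


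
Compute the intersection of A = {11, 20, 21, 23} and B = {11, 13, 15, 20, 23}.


A ∩ B = elements in both A and B
A = {11, 20, 21, 23}
B = {11, 13, 15, 20, 23}
A ∩ B = {11, 20, 23}

A ∩ B = {11, 20, 23}


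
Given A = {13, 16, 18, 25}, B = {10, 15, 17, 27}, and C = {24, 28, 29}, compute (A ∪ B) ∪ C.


A ∪ B = {10, 13, 15, 16, 17, 18, 25, 27}
(A ∪ B) ∪ C = {10, 13, 15, 16, 17, 18, 24, 25, 27, 28, 29}

A ∪ B ∪ C = {10, 13, 15, 16, 17, 18, 24, 25, 27, 28, 29}


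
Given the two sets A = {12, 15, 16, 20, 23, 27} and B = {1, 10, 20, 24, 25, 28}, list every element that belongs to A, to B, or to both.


A ∪ B = all elements in A or B (or both)
A = {12, 15, 16, 20, 23, 27}
B = {1, 10, 20, 24, 25, 28}
A ∪ B = {1, 10, 12, 15, 16, 20, 23, 24, 25, 27, 28}

A ∪ B = {1, 10, 12, 15, 16, 20, 23, 24, 25, 27, 28}


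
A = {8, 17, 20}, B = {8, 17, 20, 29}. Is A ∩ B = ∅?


Disjoint means A ∩ B = ∅.
A ∩ B = {8, 17, 20}
A ∩ B ≠ ∅, so A and B are NOT disjoint.

No, A and B are not disjoint (A ∩ B = {8, 17, 20})


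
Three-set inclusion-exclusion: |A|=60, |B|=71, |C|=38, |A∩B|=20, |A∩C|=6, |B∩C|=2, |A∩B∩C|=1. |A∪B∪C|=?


|A∪B∪C| = |A|+|B|+|C| - |A∩B|-|A∩C|-|B∩C| + |A∩B∩C|
= 60+71+38 - 20-6-2 + 1
= 169 - 28 + 1
= 142

|A ∪ B ∪ C| = 142


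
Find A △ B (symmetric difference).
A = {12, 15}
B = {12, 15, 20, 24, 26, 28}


A △ B = (A \ B) ∪ (B \ A) = elements in exactly one of A or B
A \ B = ∅
B \ A = {20, 24, 26, 28}
A △ B = {20, 24, 26, 28}

A △ B = {20, 24, 26, 28}


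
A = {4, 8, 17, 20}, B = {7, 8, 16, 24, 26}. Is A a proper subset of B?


A ⊂ B requires: A ⊆ B AND A ≠ B.
A ⊆ B? No
A ⊄ B, so A is not a proper subset.

No, A is not a proper subset of B


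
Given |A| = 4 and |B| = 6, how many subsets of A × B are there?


A relation from A to B is any subset of A × B.
|A × B| = 4 × 6 = 24
# relations = 2^|A × B| = 2^24 = 16777216

Number of relations = 16777216


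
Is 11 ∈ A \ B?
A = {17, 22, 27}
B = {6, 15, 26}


A = {17, 22, 27}, B = {6, 15, 26}
A \ B = elements in A but not in B
A \ B = {17, 22, 27}
Checking if 11 ∈ A \ B
11 is not in A \ B → False

11 ∉ A \ B


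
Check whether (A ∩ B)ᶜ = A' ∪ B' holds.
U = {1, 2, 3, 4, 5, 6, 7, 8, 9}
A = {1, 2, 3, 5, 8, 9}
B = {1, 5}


LHS: A ∩ B = {1, 5}
(A ∩ B)' = U \ (A ∩ B) = {2, 3, 4, 6, 7, 8, 9}
A' = {4, 6, 7}, B' = {2, 3, 4, 6, 7, 8, 9}
Claimed RHS: A' ∪ B' = {2, 3, 4, 6, 7, 8, 9}
Identity is VALID: LHS = RHS = {2, 3, 4, 6, 7, 8, 9} ✓

Identity is valid. (A ∩ B)' = A' ∪ B' = {2, 3, 4, 6, 7, 8, 9}


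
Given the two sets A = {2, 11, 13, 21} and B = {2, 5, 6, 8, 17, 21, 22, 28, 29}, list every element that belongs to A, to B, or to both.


A ∪ B = all elements in A or B (or both)
A = {2, 11, 13, 21}
B = {2, 5, 6, 8, 17, 21, 22, 28, 29}
A ∪ B = {2, 5, 6, 8, 11, 13, 17, 21, 22, 28, 29}

A ∪ B = {2, 5, 6, 8, 11, 13, 17, 21, 22, 28, 29}


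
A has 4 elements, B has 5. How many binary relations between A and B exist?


A relation from A to B is any subset of A × B.
|A × B| = 4 × 5 = 20
# relations = 2^|A × B| = 2^20 = 1048576

Number of relations = 1048576


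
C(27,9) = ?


C(n,k) = n! / (k!(n-k)!)
C(27,9) = 27! / (9!18!)
= 4686825

C(27,9) = 4686825


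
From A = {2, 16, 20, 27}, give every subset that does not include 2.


A subset of A that omits 2 is a subset of A \ {2}, so there are 2^(n-1) = 2^3 = 8 of them.
Subsets excluding 2: ∅, {16}, {20}, {27}, {16, 20}, {16, 27}, {20, 27}, {16, 20, 27}

Subsets excluding 2 (8 total): ∅, {16}, {20}, {27}, {16, 20}, {16, 27}, {20, 27}, {16, 20, 27}


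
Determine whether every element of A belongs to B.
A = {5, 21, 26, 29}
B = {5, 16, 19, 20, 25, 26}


A ⊆ B means every element of A is in B.
Elements in A not in B: {21, 29}
So A ⊄ B.

No, A ⊄ B


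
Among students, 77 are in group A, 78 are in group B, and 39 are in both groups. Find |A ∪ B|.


|A ∪ B| = |A| + |B| - |A ∩ B|
= 77 + 78 - 39
= 116

|A ∪ B| = 116


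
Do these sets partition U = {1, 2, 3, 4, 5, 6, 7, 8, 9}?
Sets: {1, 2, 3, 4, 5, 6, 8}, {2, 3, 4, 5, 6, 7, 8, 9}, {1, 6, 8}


A partition requires: (1) non-empty parts, (2) pairwise disjoint, (3) union = U
Parts: {1, 2, 3, 4, 5, 6, 8}, {2, 3, 4, 5, 6, 7, 8, 9}, {1, 6, 8}
Union of parts: {1, 2, 3, 4, 5, 6, 7, 8, 9}
U = {1, 2, 3, 4, 5, 6, 7, 8, 9}
All non-empty? True
Pairwise disjoint? False
Covers U? True

No, not a valid partition


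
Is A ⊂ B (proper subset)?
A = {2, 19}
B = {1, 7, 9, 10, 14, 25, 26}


A ⊂ B requires: A ⊆ B AND A ≠ B.
A ⊆ B? No
A ⊄ B, so A is not a proper subset.

No, A is not a proper subset of B


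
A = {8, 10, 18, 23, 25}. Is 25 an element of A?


A = {8, 10, 18, 23, 25}
Checking if 25 is in A
25 is in A → True

25 ∈ A


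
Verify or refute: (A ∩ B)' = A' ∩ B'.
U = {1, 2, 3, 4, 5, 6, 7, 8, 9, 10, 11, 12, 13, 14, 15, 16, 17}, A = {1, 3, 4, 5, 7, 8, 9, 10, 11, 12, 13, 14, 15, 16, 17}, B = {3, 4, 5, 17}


LHS: A ∩ B = {3, 4, 5, 17}
(A ∩ B)' = U \ (A ∩ B) = {1, 2, 6, 7, 8, 9, 10, 11, 12, 13, 14, 15, 16}
A' = {2, 6}, B' = {1, 2, 6, 7, 8, 9, 10, 11, 12, 13, 14, 15, 16}
Claimed RHS: A' ∩ B' = {2, 6}
Identity is INVALID: LHS = {1, 2, 6, 7, 8, 9, 10, 11, 12, 13, 14, 15, 16} but the RHS claimed here equals {2, 6}. The correct form is (A ∩ B)' = A' ∪ B'.

Identity is invalid: (A ∩ B)' = {1, 2, 6, 7, 8, 9, 10, 11, 12, 13, 14, 15, 16} but A' ∩ B' = {2, 6}. The correct De Morgan law is (A ∩ B)' = A' ∪ B'.


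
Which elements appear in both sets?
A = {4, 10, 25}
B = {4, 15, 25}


A ∩ B = elements in both A and B
A = {4, 10, 25}
B = {4, 15, 25}
A ∩ B = {4, 25}

A ∩ B = {4, 25}


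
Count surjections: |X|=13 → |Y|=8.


n = |X| = 13, k = |Y| = 8. Surjections via inclusion-exclusion:
S(n,k) = Σ(-1)^i × C(k,i) × (k-i)^n, i=0 to k
i=0: (-1)^0×C(8,0)×8^13 = 549755813888
i=1: (-1)^1×C(8,1)×7^13 = -775112083256
i=2: (-1)^2×C(8,2)×6^13 = 365699432448
i=3: (-1)^3×C(8,3)×5^13 = -68359375000
i=4: (-1)^4×C(8,4)×4^13 = 4697620480
i=5: (-1)^5×C(8,5)×3^13 = -89282088
i=6: (-1)^6×C(8,6)×2^13 = 229376
i=7: (-1)^7×C(8,7)×1^13 = -8
i=8: (-1)^8×C(8,8)×0^13 = 0
Total = 76592355840

Number of surjections = 76592355840


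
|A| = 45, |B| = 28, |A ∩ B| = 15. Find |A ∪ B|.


|A ∪ B| = |A| + |B| - |A ∩ B|
= 45 + 28 - 15
= 58

|A ∪ B| = 58


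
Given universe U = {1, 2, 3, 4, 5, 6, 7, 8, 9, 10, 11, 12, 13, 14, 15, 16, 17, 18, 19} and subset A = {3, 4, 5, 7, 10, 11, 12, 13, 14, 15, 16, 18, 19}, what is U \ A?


Aᶜ = U \ A = elements in U but not in A
U = {1, 2, 3, 4, 5, 6, 7, 8, 9, 10, 11, 12, 13, 14, 15, 16, 17, 18, 19}
A = {3, 4, 5, 7, 10, 11, 12, 13, 14, 15, 16, 18, 19}
Aᶜ = {1, 2, 6, 8, 9, 17}

Aᶜ = {1, 2, 6, 8, 9, 17}


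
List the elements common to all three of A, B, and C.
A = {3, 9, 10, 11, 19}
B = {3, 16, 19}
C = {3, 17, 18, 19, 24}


A ∩ B = {3, 19}
(A ∩ B) ∩ C = {3, 19}

A ∩ B ∩ C = {3, 19}


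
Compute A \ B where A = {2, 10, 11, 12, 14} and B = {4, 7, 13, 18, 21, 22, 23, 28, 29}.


A \ B = elements in A but not in B
A = {2, 10, 11, 12, 14}
B = {4, 7, 13, 18, 21, 22, 23, 28, 29}
Remove from A any elements in B
A \ B = {2, 10, 11, 12, 14}

A \ B = {2, 10, 11, 12, 14}


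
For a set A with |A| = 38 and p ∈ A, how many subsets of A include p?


Subsets of A containing p correspond to subsets of A \ {p}, which has 37 elements.
Count = 2^(n-1) = 2^37
= 137438953472

Number of subsets containing p = 137438953472


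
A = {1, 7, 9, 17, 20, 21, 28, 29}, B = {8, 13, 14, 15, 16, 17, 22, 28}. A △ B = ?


A △ B = (A \ B) ∪ (B \ A) = elements in exactly one of A or B
A \ B = {1, 7, 9, 20, 21, 29}
B \ A = {8, 13, 14, 15, 16, 22}
A △ B = {1, 7, 8, 9, 13, 14, 15, 16, 20, 21, 22, 29}

A △ B = {1, 7, 8, 9, 13, 14, 15, 16, 20, 21, 22, 29}


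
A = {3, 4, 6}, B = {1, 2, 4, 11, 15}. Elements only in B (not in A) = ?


A = {3, 4, 6}
B = {1, 2, 4, 11, 15}
Region: only in B (not in A)
Elements: {1, 2, 11, 15}

Elements only in B (not in A): {1, 2, 11, 15}


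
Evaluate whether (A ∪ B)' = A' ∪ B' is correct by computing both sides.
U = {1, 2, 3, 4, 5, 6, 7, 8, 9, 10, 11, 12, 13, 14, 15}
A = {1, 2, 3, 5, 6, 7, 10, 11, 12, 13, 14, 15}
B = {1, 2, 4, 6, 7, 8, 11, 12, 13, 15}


LHS: A ∪ B = {1, 2, 3, 4, 5, 6, 7, 8, 10, 11, 12, 13, 14, 15}
(A ∪ B)' = U \ (A ∪ B) = {9}
A' = {4, 8, 9}, B' = {3, 5, 9, 10, 14}
Claimed RHS: A' ∪ B' = {3, 4, 5, 8, 9, 10, 14}
Identity is INVALID: LHS = {9} but the RHS claimed here equals {3, 4, 5, 8, 9, 10, 14}. The correct form is (A ∪ B)' = A' ∩ B'.

Identity is invalid: (A ∪ B)' = {9} but A' ∪ B' = {3, 4, 5, 8, 9, 10, 14}. The correct De Morgan law is (A ∪ B)' = A' ∩ B'.


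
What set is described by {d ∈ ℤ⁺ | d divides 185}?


Checking each candidate:
Condition: positive divisors of 185
Result = {1, 5, 37, 185}

{1, 5, 37, 185}


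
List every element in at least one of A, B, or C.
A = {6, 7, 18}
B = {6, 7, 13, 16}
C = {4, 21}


A ∪ B = {6, 7, 13, 16, 18}
(A ∪ B) ∪ C = {4, 6, 7, 13, 16, 18, 21}

A ∪ B ∪ C = {4, 6, 7, 13, 16, 18, 21}


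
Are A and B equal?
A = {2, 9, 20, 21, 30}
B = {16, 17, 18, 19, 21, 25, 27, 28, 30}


Two sets are equal iff they have exactly the same elements.
A = {2, 9, 20, 21, 30}
B = {16, 17, 18, 19, 21, 25, 27, 28, 30}
Differences: {2, 9, 16, 17, 18, 19, 20, 25, 27, 28}
A ≠ B

No, A ≠ B


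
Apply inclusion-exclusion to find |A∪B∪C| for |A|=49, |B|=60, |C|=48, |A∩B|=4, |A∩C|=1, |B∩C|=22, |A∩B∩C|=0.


|A∪B∪C| = |A|+|B|+|C| - |A∩B|-|A∩C|-|B∩C| + |A∩B∩C|
= 49+60+48 - 4-1-22 + 0
= 157 - 27 + 0
= 130

|A ∪ B ∪ C| = 130


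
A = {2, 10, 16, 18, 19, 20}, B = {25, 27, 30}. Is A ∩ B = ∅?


Disjoint means A ∩ B = ∅.
A ∩ B = ∅
A ∩ B = ∅, so A and B are disjoint.

Yes, A and B are disjoint


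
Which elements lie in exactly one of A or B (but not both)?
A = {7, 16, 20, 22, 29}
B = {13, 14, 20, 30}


A △ B = (A \ B) ∪ (B \ A) = elements in exactly one of A or B
A \ B = {7, 16, 22, 29}
B \ A = {13, 14, 30}
A △ B = {7, 13, 14, 16, 22, 29, 30}

A △ B = {7, 13, 14, 16, 22, 29, 30}


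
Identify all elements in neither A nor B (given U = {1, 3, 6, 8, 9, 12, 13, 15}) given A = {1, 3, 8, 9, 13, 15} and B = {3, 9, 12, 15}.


A = {1, 3, 8, 9, 13, 15}
B = {3, 9, 12, 15}
Region: in neither A nor B (given U = {1, 3, 6, 8, 9, 12, 13, 15})
Elements: {6}

Elements in neither A nor B (given U = {1, 3, 6, 8, 9, 12, 13, 15}): {6}


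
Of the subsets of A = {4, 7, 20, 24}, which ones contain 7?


A subset of A contains 7 iff the remaining 3 elements form any subset of A \ {7}.
Count: 2^(n-1) = 2^3 = 8
Subsets containing 7: {7}, {4, 7}, {7, 20}, {7, 24}, {4, 7, 20}, {4, 7, 24}, {7, 20, 24}, {4, 7, 20, 24}

Subsets containing 7 (8 total): {7}, {4, 7}, {7, 20}, {7, 24}, {4, 7, 20}, {4, 7, 24}, {7, 20, 24}, {4, 7, 20, 24}


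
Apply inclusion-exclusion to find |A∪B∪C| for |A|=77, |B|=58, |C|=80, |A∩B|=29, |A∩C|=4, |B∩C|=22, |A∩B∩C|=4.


|A∪B∪C| = |A|+|B|+|C| - |A∩B|-|A∩C|-|B∩C| + |A∩B∩C|
= 77+58+80 - 29-4-22 + 4
= 215 - 55 + 4
= 164

|A ∪ B ∪ C| = 164


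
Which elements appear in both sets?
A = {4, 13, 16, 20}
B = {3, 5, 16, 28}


A ∩ B = elements in both A and B
A = {4, 13, 16, 20}
B = {3, 5, 16, 28}
A ∩ B = {16}

A ∩ B = {16}


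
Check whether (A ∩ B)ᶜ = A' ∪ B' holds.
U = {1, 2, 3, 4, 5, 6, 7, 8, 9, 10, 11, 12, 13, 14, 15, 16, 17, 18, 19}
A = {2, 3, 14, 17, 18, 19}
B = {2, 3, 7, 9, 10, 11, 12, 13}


LHS: A ∩ B = {2, 3}
(A ∩ B)' = U \ (A ∩ B) = {1, 4, 5, 6, 7, 8, 9, 10, 11, 12, 13, 14, 15, 16, 17, 18, 19}
A' = {1, 4, 5, 6, 7, 8, 9, 10, 11, 12, 13, 15, 16}, B' = {1, 4, 5, 6, 8, 14, 15, 16, 17, 18, 19}
Claimed RHS: A' ∪ B' = {1, 4, 5, 6, 7, 8, 9, 10, 11, 12, 13, 14, 15, 16, 17, 18, 19}
Identity is VALID: LHS = RHS = {1, 4, 5, 6, 7, 8, 9, 10, 11, 12, 13, 14, 15, 16, 17, 18, 19} ✓

Identity is valid. (A ∩ B)' = A' ∪ B' = {1, 4, 5, 6, 7, 8, 9, 10, 11, 12, 13, 14, 15, 16, 17, 18, 19}


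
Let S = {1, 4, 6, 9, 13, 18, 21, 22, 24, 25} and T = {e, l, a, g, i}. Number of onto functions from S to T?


n = |S| = 10, k = |T| = 5. Surjections via inclusion-exclusion:
S(n,k) = Σ(-1)^i × C(k,i) × (k-i)^n, i=0 to k
i=0: (-1)^0×C(5,0)×5^10 = 9765625
i=1: (-1)^1×C(5,1)×4^10 = -5242880
i=2: (-1)^2×C(5,2)×3^10 = 590490
i=3: (-1)^3×C(5,3)×2^10 = -10240
i=4: (-1)^4×C(5,4)×1^10 = 5
i=5: (-1)^5×C(5,5)×0^10 = 0
Total = 5103000

Number of surjections = 5103000


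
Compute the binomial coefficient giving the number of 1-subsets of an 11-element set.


C(n,k) = n! / (k!(n-k)!)
C(11,1) = 11! / (1!10!)
= 11

C(11,1) = 11


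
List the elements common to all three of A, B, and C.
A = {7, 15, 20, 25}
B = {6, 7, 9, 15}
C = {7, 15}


A ∩ B = {7, 15}
(A ∩ B) ∩ C = {7, 15}

A ∩ B ∩ C = {7, 15}


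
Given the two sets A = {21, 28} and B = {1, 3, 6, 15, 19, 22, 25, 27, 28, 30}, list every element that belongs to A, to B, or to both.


A ∪ B = all elements in A or B (or both)
A = {21, 28}
B = {1, 3, 6, 15, 19, 22, 25, 27, 28, 30}
A ∪ B = {1, 3, 6, 15, 19, 21, 22, 25, 27, 28, 30}

A ∪ B = {1, 3, 6, 15, 19, 21, 22, 25, 27, 28, 30}


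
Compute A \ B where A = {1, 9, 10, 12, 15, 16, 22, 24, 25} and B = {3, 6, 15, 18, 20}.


A \ B = elements in A but not in B
A = {1, 9, 10, 12, 15, 16, 22, 24, 25}
B = {3, 6, 15, 18, 20}
Remove from A any elements in B
A \ B = {1, 9, 10, 12, 16, 22, 24, 25}

A \ B = {1, 9, 10, 12, 16, 22, 24, 25}


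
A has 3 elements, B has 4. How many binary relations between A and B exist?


A relation from A to B is any subset of A × B.
|A × B| = 3 × 4 = 12
# relations = 2^|A × B| = 2^12 = 4096

Number of relations = 4096


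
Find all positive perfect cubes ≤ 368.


Checking each candidate:
Condition: positive perfect cubes ≤ 368
Result = {1, 8, 27, 64, 125, 216, 343}

{1, 8, 27, 64, 125, 216, 343}


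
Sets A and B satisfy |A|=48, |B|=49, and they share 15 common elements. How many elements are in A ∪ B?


|A ∪ B| = |A| + |B| - |A ∩ B|
= 48 + 49 - 15
= 82

|A ∪ B| = 82


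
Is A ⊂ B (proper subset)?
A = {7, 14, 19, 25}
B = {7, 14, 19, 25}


A ⊂ B requires: A ⊆ B AND A ≠ B.
A ⊆ B? Yes
A = B? Yes
A = B, so A is not a PROPER subset.

No, A is not a proper subset of B


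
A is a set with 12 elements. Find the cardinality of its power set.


Number of subsets = 2^n
= 2^12
= 4096

|P(A)| = 4096


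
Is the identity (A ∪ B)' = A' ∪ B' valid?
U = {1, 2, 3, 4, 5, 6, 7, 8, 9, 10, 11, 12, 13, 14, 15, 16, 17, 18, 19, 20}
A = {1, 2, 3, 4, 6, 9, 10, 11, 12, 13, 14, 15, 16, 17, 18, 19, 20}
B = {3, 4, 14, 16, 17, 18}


LHS: A ∪ B = {1, 2, 3, 4, 6, 9, 10, 11, 12, 13, 14, 15, 16, 17, 18, 19, 20}
(A ∪ B)' = U \ (A ∪ B) = {5, 7, 8}
A' = {5, 7, 8}, B' = {1, 2, 5, 6, 7, 8, 9, 10, 11, 12, 13, 15, 19, 20}
Claimed RHS: A' ∪ B' = {1, 2, 5, 6, 7, 8, 9, 10, 11, 12, 13, 15, 19, 20}
Identity is INVALID: LHS = {5, 7, 8} but the RHS claimed here equals {1, 2, 5, 6, 7, 8, 9, 10, 11, 12, 13, 15, 19, 20}. The correct form is (A ∪ B)' = A' ∩ B'.

Identity is invalid: (A ∪ B)' = {5, 7, 8} but A' ∪ B' = {1, 2, 5, 6, 7, 8, 9, 10, 11, 12, 13, 15, 19, 20}. The correct De Morgan law is (A ∪ B)' = A' ∩ B'.


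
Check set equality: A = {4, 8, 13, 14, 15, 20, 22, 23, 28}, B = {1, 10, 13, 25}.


Two sets are equal iff they have exactly the same elements.
A = {4, 8, 13, 14, 15, 20, 22, 23, 28}
B = {1, 10, 13, 25}
Differences: {1, 4, 8, 10, 14, 15, 20, 22, 23, 25, 28}
A ≠ B

No, A ≠ B


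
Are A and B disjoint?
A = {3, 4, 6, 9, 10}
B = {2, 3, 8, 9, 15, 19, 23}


Disjoint means A ∩ B = ∅.
A ∩ B = {3, 9}
A ∩ B ≠ ∅, so A and B are NOT disjoint.

No, A and B are not disjoint (A ∩ B = {3, 9})


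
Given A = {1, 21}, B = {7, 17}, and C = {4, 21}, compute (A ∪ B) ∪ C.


A ∪ B = {1, 7, 17, 21}
(A ∪ B) ∪ C = {1, 4, 7, 17, 21}

A ∪ B ∪ C = {1, 4, 7, 17, 21}


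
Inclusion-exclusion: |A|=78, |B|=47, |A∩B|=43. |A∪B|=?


|A ∪ B| = |A| + |B| - |A ∩ B|
= 78 + 47 - 43
= 82

|A ∪ B| = 82


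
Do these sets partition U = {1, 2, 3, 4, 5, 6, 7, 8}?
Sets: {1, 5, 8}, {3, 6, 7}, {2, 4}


A partition requires: (1) non-empty parts, (2) pairwise disjoint, (3) union = U
Parts: {1, 5, 8}, {3, 6, 7}, {2, 4}
Union of parts: {1, 2, 3, 4, 5, 6, 7, 8}
U = {1, 2, 3, 4, 5, 6, 7, 8}
All non-empty? True
Pairwise disjoint? True
Covers U? True

Yes, valid partition


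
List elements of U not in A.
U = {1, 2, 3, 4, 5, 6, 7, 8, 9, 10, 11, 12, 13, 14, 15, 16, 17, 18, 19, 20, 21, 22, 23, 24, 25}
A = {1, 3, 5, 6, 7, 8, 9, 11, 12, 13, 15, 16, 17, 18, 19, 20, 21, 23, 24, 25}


Aᶜ = U \ A = elements in U but not in A
U = {1, 2, 3, 4, 5, 6, 7, 8, 9, 10, 11, 12, 13, 14, 15, 16, 17, 18, 19, 20, 21, 22, 23, 24, 25}
A = {1, 3, 5, 6, 7, 8, 9, 11, 12, 13, 15, 16, 17, 18, 19, 20, 21, 23, 24, 25}
Aᶜ = {2, 4, 10, 14, 22}

Aᶜ = {2, 4, 10, 14, 22}


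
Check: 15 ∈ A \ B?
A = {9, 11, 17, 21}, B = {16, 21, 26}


A = {9, 11, 17, 21}, B = {16, 21, 26}
A \ B = elements in A but not in B
A \ B = {9, 11, 17}
Checking if 15 ∈ A \ B
15 is not in A \ B → False

15 ∉ A \ B


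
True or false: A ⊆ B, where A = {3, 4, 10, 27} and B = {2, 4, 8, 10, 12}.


A ⊆ B means every element of A is in B.
Elements in A not in B: {3, 27}
So A ⊄ B.

No, A ⊄ B


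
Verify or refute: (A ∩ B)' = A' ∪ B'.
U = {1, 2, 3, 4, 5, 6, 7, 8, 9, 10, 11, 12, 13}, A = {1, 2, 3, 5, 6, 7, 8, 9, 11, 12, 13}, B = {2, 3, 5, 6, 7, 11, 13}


LHS: A ∩ B = {2, 3, 5, 6, 7, 11, 13}
(A ∩ B)' = U \ (A ∩ B) = {1, 4, 8, 9, 10, 12}
A' = {4, 10}, B' = {1, 4, 8, 9, 10, 12}
Claimed RHS: A' ∪ B' = {1, 4, 8, 9, 10, 12}
Identity is VALID: LHS = RHS = {1, 4, 8, 9, 10, 12} ✓

Identity is valid. (A ∩ B)' = A' ∪ B' = {1, 4, 8, 9, 10, 12}


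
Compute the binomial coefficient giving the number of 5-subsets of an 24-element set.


C(n,k) = n! / (k!(n-k)!)
C(24,5) = 24! / (5!19!)
= 42504

C(24,5) = 42504


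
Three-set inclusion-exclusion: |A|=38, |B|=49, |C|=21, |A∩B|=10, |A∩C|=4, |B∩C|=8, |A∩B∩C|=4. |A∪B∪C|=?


|A∪B∪C| = |A|+|B|+|C| - |A∩B|-|A∩C|-|B∩C| + |A∩B∩C|
= 38+49+21 - 10-4-8 + 4
= 108 - 22 + 4
= 90

|A ∪ B ∪ C| = 90


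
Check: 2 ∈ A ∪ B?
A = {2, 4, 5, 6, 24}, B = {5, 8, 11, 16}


A = {2, 4, 5, 6, 24}, B = {5, 8, 11, 16}
A ∪ B = all elements in A or B
A ∪ B = {2, 4, 5, 6, 8, 11, 16, 24}
Checking if 2 ∈ A ∪ B
2 is in A ∪ B → True

2 ∈ A ∪ B


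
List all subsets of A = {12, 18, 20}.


|A| = 3, so |P(A)| = 2^3 = 8
Enumerate subsets by cardinality (0 to 3):
∅, {12}, {18}, {20}, {12, 18}, {12, 20}, {18, 20}, {12, 18, 20}

P(A) has 8 subsets: ∅, {12}, {18}, {20}, {12, 18}, {12, 20}, {18, 20}, {12, 18, 20}


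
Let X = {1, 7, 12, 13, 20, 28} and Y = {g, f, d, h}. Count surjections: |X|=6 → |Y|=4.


n = |X| = 6, k = |Y| = 4. Surjections via inclusion-exclusion:
S(n,k) = Σ(-1)^i × C(k,i) × (k-i)^n, i=0 to k
i=0: (-1)^0×C(4,0)×4^6 = 4096
i=1: (-1)^1×C(4,1)×3^6 = -2916
i=2: (-1)^2×C(4,2)×2^6 = 384
i=3: (-1)^3×C(4,3)×1^6 = -4
i=4: (-1)^4×C(4,4)×0^6 = 0
Total = 1560

Number of surjections = 1560


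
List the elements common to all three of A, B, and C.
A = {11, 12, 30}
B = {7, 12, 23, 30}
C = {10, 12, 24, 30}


A ∩ B = {12, 30}
(A ∩ B) ∩ C = {12, 30}

A ∩ B ∩ C = {12, 30}


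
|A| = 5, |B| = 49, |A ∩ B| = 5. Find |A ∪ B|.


|A ∪ B| = |A| + |B| - |A ∩ B|
= 5 + 49 - 5
= 49

|A ∪ B| = 49


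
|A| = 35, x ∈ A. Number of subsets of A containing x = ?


Subsets of A containing x correspond to subsets of A \ {x}, which has 34 elements.
Count = 2^(n-1) = 2^34
= 17179869184

Number of subsets containing x = 17179869184


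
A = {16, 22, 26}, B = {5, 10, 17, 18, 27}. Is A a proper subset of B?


A ⊂ B requires: A ⊆ B AND A ≠ B.
A ⊆ B? No
A ⊄ B, so A is not a proper subset.

No, A is not a proper subset of B


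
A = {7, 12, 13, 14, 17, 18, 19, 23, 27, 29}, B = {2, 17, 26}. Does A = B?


Two sets are equal iff they have exactly the same elements.
A = {7, 12, 13, 14, 17, 18, 19, 23, 27, 29}
B = {2, 17, 26}
Differences: {2, 7, 12, 13, 14, 18, 19, 23, 26, 27, 29}
A ≠ B

No, A ≠ B
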